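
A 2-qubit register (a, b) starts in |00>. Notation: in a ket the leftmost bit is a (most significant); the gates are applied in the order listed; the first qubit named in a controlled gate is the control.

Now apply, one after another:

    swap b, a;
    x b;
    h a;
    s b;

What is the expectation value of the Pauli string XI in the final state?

The observable XI averages to 1.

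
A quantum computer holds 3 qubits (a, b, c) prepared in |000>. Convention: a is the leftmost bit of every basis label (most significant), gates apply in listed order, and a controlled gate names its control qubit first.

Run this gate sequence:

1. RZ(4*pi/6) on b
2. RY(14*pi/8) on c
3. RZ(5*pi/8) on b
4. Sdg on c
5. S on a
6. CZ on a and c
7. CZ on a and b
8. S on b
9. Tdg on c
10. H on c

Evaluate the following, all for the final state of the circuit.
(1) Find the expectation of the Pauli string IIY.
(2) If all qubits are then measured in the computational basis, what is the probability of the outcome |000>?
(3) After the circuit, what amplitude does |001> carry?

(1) The observable IIY averages to -1/2.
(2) A full measurement returns |000> with probability 3/4.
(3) |001> carries amplitude sqrt(2)*I*sqrt(1/2 - sqrt(2)/4)*exp(-43*I*pi/48)/2 - sqrt(2)*sqrt(sqrt(2)/4 + 1/2)*exp(-31*I*pi/48)/2 in the final state.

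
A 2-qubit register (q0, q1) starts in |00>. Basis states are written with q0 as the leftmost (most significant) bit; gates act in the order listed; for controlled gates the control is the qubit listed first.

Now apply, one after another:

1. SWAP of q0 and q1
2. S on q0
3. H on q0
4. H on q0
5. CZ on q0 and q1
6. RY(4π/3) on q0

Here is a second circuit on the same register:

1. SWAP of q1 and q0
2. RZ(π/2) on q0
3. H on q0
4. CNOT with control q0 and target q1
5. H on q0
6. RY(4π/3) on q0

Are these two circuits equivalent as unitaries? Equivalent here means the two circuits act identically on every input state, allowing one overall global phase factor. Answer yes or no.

No: there is an input state on which the two circuits produce genuinely different outputs (not merely differing by a phase).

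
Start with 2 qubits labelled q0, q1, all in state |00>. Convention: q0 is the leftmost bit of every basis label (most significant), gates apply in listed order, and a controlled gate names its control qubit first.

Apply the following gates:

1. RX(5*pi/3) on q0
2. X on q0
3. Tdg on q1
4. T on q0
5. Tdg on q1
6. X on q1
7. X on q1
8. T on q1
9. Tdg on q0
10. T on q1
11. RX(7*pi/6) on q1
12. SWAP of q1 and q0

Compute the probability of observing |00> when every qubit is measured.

The probability of measuring |00> is 1/8 - sqrt(3)/16.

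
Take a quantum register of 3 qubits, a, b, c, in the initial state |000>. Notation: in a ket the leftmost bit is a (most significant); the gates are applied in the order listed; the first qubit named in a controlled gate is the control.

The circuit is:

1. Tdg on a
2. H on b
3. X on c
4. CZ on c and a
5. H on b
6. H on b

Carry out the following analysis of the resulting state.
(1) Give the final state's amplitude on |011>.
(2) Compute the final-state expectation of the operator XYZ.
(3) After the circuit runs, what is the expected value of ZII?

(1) |011> carries amplitude sqrt(2)/2 in the final state. Key observation: the block from step 5 through step 6 cancels to the identity and can be dropped.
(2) In the final state, XYZ has expectation 0.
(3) In the final state, ZII has expectation 1.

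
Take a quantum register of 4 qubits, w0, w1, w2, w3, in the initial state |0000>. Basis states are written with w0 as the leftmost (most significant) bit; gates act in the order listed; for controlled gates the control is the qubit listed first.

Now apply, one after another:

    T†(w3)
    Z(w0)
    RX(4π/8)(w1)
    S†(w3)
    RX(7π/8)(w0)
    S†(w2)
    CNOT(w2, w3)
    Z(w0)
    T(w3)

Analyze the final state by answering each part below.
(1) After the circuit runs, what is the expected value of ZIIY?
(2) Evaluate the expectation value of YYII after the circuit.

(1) The observable ZIIY averages to 0.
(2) The observable YYII averages to -sqrt(2 - sqrt(2))/2.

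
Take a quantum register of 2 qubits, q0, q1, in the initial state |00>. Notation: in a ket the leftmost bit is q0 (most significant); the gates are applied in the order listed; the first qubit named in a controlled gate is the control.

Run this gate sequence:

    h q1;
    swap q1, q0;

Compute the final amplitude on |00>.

The amplitude on |00> is sqrt(2)/2.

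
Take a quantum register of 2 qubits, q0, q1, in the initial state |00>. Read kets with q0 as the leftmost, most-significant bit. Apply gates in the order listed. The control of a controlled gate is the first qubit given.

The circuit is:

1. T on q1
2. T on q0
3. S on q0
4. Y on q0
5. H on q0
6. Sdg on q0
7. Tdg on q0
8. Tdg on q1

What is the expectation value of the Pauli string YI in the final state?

In the final state, YI has expectation sqrt(2)/2.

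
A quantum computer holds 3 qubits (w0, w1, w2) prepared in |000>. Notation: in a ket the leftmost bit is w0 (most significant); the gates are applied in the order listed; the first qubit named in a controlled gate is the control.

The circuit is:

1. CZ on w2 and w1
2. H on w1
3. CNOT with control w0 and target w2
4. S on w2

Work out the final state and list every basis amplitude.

After the circuit, the state carries amplitude sqrt(2)/2 on |000>, sqrt(2)/2 on |010>, and 0 on every other basis state.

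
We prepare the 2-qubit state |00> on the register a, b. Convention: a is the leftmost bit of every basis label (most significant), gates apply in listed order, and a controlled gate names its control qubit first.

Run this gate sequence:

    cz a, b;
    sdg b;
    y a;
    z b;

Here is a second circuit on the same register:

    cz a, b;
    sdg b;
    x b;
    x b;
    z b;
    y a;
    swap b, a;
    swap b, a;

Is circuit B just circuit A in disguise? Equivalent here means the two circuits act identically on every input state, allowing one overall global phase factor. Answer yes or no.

Yes — the two circuits implement the same unitary up to a global phase.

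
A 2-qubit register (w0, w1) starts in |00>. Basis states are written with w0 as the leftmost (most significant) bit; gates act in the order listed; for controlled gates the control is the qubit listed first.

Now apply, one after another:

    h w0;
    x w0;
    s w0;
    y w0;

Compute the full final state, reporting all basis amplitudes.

The final amplitudes are sqrt(2)/2 on |00>, 0 on |01>, sqrt(2)*I/2 on |10>, 0 on |11>.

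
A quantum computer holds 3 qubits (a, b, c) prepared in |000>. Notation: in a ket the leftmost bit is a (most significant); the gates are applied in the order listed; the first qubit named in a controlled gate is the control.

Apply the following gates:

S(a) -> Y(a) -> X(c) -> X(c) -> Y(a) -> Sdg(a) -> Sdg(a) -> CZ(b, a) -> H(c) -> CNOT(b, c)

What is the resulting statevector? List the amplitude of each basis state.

The final amplitudes are sqrt(2)/2 on |000>, sqrt(2)/2 on |001>, and 0 on every other basis state. Key observation: steps 1-6 multiply out to the identity, so the circuit reduces to the remaining gates.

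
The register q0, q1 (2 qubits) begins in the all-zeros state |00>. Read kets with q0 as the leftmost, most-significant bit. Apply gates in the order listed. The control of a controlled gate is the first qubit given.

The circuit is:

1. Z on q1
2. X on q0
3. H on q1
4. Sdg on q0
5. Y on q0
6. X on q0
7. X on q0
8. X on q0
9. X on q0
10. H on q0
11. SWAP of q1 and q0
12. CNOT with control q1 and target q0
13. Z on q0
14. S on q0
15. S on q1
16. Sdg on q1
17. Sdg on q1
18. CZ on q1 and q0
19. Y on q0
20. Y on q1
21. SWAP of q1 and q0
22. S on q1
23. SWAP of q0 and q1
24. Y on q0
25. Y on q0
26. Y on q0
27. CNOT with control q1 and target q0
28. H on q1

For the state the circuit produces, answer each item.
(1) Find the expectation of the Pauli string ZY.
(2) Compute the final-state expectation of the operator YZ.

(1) The observable ZY averages to -1. Key observation: the block from step 6 through step 9 cancels to the identity and can be dropped.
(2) The observable YZ averages to -1.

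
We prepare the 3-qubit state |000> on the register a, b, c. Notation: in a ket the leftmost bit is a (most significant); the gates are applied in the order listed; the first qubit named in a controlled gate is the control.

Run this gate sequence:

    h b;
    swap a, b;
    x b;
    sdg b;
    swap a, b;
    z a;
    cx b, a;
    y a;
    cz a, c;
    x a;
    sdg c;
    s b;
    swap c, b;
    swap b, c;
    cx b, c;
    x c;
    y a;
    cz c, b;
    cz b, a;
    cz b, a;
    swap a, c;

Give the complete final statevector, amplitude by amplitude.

After the circuit, the state carries amplitude sqrt(2)/2 on |011>, -sqrt(2)*I/2 on |100>, and 0 on every other basis state.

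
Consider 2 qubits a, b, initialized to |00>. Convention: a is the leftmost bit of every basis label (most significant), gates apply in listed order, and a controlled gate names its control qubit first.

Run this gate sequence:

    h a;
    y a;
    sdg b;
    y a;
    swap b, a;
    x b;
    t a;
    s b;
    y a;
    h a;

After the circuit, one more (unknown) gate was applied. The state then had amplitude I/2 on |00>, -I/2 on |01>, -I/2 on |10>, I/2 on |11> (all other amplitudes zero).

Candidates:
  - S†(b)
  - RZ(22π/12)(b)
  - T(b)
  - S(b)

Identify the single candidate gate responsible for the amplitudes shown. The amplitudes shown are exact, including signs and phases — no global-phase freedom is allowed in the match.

The unique candidate consistent with the amplitudes is S(b).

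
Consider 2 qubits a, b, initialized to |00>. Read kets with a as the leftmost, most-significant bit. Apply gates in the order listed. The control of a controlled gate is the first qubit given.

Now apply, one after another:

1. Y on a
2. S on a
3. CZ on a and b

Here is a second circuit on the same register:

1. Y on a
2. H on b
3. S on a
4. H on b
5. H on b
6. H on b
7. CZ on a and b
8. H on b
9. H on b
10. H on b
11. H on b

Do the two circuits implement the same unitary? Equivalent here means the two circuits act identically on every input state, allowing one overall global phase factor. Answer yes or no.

Yes — the two circuits implement the same unitary up to a global phase.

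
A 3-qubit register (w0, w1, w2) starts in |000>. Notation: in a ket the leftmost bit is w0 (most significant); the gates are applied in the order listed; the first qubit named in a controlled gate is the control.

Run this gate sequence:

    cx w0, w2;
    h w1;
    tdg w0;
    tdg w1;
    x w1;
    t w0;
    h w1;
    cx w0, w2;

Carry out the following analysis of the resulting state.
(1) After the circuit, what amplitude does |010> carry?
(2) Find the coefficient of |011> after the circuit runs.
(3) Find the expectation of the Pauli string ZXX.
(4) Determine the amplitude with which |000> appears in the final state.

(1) The amplitude on |010> is -1/2 - exp(3*I*pi/4)/2.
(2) |011> carries amplitude 0 in the final state.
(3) In the final state, ZXX has expectation 0.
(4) |000> carries amplitude 1/2 - exp(3*I*pi/4)/2 in the final state.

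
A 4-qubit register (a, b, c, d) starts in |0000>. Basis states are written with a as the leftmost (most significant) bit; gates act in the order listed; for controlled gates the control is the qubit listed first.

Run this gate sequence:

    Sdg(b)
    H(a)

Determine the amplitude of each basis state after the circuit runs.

The resulting statevector has amplitude sqrt(2)/2 on |0000>, sqrt(2)/2 on |1000>, and 0 on every other basis state.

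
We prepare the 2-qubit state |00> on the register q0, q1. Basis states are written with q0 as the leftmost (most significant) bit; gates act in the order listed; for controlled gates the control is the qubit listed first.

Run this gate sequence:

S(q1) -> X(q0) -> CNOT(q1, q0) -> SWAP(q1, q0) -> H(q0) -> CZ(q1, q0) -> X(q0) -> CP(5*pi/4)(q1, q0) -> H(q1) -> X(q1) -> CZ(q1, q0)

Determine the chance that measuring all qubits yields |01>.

Outcome |01> occurs with probability 1/4.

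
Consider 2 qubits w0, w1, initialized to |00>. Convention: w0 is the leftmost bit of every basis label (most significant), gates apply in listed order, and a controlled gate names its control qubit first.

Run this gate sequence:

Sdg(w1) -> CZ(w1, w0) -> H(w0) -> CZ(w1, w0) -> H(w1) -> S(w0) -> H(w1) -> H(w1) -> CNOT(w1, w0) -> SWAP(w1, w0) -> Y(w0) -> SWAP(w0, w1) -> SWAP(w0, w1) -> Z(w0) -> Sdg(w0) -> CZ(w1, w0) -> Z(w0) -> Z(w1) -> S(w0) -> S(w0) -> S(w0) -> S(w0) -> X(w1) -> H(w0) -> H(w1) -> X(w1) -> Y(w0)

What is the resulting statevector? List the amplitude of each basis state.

The final amplitudes are 0 on |00>, 0 on |01>, -1/2 - I/2 on |10>, -1/2 + I/2 on |11>. Key observation: steps 19-22 multiply out to the identity, so the circuit reduces to the remaining gates.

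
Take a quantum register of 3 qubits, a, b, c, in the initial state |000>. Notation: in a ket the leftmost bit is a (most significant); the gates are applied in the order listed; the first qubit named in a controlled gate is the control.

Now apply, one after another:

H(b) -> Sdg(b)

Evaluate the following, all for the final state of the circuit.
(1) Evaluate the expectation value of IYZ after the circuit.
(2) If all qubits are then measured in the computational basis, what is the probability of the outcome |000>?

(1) In the final state, IYZ has expectation -1.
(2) A full measurement returns |000> with probability 1/2.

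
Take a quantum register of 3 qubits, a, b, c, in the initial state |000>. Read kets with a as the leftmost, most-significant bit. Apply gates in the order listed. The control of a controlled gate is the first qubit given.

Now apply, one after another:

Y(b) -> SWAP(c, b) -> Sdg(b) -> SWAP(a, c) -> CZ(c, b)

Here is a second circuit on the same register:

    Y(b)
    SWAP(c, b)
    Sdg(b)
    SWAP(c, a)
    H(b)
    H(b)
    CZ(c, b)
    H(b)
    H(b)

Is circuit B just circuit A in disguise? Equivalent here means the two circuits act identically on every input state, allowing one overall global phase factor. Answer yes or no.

Yes: on every input state the two circuits agree up to one overall phase factor.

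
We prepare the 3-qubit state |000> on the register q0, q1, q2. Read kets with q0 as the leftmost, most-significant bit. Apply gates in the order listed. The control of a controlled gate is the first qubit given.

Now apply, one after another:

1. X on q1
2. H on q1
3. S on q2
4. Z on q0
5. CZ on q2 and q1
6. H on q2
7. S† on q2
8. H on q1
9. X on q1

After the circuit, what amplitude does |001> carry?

The final state's coefficient on |001> equals -sqrt(2)*I/2.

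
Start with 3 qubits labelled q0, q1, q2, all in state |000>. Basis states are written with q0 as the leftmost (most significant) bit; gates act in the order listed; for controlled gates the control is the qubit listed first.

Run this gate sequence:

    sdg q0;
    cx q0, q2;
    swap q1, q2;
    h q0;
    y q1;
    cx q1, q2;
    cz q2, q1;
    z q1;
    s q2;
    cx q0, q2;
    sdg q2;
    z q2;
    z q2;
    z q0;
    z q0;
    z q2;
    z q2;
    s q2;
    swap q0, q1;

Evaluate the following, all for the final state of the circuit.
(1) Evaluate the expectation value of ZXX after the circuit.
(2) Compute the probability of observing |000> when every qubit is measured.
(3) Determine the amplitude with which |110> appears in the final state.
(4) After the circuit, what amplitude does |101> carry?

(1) The observable ZXX averages to -1. Key observation: the block from step 11 through step 18 cancels to the identity and can be dropped.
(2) Outcome |000> occurs with probability 0.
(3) The amplitude on |110> is -sqrt(2)/2.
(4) The final state's coefficient on |101> equals -sqrt(2)/2.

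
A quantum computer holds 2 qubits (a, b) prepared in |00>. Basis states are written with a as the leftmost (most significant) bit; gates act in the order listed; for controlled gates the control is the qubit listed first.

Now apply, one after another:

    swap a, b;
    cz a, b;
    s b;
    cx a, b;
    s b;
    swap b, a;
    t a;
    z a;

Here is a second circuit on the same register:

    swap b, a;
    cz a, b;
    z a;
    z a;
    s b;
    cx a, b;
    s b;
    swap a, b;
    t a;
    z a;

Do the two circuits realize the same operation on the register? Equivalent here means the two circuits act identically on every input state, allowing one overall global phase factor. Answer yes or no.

Yes — the two circuits implement the same unitary up to a global phase.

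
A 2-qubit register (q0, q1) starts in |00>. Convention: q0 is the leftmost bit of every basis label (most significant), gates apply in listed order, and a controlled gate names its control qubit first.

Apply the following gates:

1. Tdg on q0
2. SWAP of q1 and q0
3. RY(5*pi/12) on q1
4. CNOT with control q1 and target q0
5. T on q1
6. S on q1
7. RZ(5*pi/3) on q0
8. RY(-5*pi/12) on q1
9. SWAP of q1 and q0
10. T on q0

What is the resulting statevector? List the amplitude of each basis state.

After the circuit, the state carries amplitude (-4 - sqrt(6) + sqrt(2))*exp(I*pi/6)/8 on |00>, (-4 - sqrt(2) + sqrt(6))*exp(7*I*pi/12)/8 on |01>, (sqrt(2) + sqrt(6))*exp(5*I*pi/12)/8 on |10>, (-sqrt(6) - sqrt(2))*exp(5*I*pi/6)/8 on |11>.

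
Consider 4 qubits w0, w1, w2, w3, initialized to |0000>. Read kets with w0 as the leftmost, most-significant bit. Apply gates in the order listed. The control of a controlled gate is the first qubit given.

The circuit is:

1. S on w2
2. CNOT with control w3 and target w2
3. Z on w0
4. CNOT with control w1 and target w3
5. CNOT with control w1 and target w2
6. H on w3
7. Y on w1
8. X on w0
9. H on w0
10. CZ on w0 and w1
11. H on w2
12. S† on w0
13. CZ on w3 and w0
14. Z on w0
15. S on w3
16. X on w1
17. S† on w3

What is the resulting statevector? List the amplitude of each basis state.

The final amplitudes are sqrt(2)*I/4 on |0000>, sqrt(2)*I/4 on |0001>, sqrt(2)*I/4 on |0010>, sqrt(2)*I/4 on |0011>, 0 on |0100>, 0 on |0101>, 0 on |0110>, 0 on |0111>, -sqrt(2)/4 on |1000>, sqrt(2)/4 on |1001>, -sqrt(2)/4 on |1010>, sqrt(2)/4 on |1011>, 0 on |1100>, 0 on |1101>, 0 on |1110>, 0 on |1111>.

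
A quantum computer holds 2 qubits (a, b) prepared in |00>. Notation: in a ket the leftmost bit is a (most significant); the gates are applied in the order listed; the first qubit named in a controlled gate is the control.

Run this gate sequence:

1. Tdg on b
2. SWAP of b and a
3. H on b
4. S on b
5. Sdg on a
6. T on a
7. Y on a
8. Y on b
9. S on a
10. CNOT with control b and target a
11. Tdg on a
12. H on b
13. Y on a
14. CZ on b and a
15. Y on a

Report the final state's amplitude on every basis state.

The resulting statevector has amplitude -I/2 on |00>, -I/2 on |01>, exp(3*I*pi/4)/2 on |10>, exp(3*I*pi/4)/2 on |11>.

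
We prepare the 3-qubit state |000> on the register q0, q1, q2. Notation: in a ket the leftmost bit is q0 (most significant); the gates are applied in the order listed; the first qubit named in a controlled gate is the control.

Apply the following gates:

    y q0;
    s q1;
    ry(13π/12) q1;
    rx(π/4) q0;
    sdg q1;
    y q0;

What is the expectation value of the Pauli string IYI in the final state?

In the final state, IYI has expectation -sqrt(2)/4 + sqrt(6)/4.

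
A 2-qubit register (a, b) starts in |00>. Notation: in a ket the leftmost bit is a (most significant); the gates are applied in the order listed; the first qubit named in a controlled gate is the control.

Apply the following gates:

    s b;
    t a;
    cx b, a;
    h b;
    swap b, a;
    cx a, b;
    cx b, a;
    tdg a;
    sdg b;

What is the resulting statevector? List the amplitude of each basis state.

The resulting statevector has amplitude sqrt(2)/2 on |00>, -sqrt(2)*I/2 on |01>, 0 on |10>, 0 on |11>.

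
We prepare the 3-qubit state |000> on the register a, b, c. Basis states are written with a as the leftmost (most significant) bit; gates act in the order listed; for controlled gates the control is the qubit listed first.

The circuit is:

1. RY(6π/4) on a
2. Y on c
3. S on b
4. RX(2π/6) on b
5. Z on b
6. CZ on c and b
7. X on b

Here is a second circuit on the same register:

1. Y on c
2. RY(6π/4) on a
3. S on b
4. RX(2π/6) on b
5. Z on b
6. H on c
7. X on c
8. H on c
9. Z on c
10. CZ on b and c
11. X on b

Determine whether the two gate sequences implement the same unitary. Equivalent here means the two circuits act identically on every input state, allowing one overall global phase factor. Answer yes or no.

Yes — the two circuits implement the same unitary up to a global phase.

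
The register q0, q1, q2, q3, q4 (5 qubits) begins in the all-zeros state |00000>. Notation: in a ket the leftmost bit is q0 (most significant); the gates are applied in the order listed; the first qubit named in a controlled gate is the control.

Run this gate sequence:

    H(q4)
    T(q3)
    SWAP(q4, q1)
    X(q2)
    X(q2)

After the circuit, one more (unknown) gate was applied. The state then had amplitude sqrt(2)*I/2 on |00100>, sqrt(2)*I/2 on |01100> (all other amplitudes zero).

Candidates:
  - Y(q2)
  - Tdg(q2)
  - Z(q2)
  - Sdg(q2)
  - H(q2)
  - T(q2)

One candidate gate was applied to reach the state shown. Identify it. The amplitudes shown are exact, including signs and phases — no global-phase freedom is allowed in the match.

The unique candidate consistent with the amplitudes is Y(q2).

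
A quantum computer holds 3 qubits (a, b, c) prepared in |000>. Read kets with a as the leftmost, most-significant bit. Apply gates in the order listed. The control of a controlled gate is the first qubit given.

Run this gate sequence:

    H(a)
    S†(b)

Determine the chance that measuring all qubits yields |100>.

The probability of measuring |100> is 1/2.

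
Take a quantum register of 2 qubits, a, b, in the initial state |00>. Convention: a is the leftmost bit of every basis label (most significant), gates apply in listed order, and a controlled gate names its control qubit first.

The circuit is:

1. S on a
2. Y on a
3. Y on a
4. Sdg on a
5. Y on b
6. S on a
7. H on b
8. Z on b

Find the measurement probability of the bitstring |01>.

Outcome |01> occurs with probability 1/2. Key observation: gates 1-4 undo each other exactly, leaving only the rest of the circuit to track.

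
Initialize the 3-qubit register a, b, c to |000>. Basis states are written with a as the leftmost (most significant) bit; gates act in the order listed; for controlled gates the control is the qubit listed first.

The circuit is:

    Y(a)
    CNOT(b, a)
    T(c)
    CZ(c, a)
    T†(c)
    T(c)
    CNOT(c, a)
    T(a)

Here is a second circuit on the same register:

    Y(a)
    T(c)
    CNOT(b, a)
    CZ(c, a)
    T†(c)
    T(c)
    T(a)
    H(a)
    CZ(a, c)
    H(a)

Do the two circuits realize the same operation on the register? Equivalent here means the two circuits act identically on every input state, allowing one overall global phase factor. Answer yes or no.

No: there is an input state on which the two circuits produce genuinely different outputs (not merely differing by a phase).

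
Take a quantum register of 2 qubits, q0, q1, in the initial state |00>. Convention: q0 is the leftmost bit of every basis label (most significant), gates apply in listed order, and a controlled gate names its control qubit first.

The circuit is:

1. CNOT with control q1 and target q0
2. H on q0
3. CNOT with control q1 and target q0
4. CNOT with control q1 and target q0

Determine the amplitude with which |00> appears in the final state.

|00> carries amplitude sqrt(2)/2 in the final state. Key observation: steps 3-4 multiply out to the identity, so the circuit reduces to the remaining gates.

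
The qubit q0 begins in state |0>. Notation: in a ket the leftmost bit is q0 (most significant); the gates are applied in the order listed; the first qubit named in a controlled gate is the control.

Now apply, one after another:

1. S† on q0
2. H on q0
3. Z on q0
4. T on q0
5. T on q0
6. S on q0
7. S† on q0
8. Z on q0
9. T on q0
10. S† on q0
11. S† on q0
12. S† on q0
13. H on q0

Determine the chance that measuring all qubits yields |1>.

Outcome |1> occurs with probability sqrt(2)/4 + 1/2.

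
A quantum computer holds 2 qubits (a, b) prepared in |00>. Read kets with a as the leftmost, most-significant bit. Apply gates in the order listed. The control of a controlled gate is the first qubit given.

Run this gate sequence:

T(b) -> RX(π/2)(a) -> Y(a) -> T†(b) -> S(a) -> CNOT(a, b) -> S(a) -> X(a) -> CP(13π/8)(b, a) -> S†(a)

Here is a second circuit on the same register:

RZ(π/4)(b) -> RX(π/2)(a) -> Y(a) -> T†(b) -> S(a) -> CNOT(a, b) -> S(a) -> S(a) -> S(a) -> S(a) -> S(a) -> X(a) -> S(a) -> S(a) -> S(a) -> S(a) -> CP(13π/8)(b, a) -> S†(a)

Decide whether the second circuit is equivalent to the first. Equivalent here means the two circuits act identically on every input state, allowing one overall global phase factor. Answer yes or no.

Yes — the two circuits implement the same unitary up to a global phase.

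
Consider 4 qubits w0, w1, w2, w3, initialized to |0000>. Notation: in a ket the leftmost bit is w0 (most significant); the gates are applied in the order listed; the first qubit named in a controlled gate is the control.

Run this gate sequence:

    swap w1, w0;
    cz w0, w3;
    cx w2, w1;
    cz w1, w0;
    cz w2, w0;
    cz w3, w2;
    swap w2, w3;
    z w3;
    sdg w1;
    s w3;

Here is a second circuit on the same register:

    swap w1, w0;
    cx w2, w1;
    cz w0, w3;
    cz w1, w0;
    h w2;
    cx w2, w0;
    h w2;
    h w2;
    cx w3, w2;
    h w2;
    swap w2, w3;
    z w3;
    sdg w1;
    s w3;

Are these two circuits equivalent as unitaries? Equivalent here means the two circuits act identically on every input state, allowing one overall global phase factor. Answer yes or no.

No: there is an input state on which the two circuits produce genuinely different outputs (not merely differing by a phase).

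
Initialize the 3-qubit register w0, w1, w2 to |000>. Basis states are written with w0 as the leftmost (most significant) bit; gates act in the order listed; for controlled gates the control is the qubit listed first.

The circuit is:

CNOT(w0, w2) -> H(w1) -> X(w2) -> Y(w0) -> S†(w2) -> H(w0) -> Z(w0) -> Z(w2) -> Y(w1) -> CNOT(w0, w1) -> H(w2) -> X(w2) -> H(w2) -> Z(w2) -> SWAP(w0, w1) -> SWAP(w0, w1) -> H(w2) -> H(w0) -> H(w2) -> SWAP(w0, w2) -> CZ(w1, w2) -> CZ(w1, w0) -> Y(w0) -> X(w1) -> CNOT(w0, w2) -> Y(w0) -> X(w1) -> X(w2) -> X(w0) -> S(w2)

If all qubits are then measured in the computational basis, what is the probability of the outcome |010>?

The probability of measuring |010> is 1/2. Key observation: gates 11-14 undo each other exactly, leaving only the rest of the circuit to track.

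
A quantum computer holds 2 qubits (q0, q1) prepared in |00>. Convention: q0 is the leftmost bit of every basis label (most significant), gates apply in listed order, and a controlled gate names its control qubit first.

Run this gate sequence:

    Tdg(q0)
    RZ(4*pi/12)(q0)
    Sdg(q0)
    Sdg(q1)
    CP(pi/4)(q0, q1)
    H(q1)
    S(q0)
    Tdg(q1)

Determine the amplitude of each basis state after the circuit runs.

After the circuit, the state carries amplitude -sqrt(2)*exp(5*I*pi/6)/2 on |00>, -sqrt(2)*exp(7*I*pi/12)/2 on |01>, 0 on |10>, 0 on |11>.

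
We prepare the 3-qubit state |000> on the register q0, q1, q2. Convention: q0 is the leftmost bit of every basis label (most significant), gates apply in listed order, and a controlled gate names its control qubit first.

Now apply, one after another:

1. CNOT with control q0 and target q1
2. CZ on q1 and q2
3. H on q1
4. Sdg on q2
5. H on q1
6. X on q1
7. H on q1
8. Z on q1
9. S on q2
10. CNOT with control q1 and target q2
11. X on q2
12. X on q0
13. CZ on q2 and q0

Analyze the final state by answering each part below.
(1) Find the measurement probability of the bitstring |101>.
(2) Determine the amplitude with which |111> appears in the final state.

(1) The probability of measuring |101> is 1/2. Key observation: the block from step 5 through step 8 cancels to the identity and can be dropped.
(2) The amplitude on |111> is 0.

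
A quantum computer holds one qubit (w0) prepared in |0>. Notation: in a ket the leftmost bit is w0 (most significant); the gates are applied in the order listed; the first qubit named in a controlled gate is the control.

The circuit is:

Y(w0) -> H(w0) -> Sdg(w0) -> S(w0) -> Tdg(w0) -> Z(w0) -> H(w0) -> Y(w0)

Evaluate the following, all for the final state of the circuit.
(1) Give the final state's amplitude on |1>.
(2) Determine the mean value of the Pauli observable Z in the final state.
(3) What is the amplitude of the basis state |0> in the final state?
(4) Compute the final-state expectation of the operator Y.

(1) |1> carries amplitude -1/2 + exp(3*I*pi/4)/2 in the final state.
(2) The observable Z averages to -sqrt(2)/2.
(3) The amplitude on |0> is 1/2 + exp(3*I*pi/4)/2.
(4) In the final state, Y has expectation sqrt(2)/2.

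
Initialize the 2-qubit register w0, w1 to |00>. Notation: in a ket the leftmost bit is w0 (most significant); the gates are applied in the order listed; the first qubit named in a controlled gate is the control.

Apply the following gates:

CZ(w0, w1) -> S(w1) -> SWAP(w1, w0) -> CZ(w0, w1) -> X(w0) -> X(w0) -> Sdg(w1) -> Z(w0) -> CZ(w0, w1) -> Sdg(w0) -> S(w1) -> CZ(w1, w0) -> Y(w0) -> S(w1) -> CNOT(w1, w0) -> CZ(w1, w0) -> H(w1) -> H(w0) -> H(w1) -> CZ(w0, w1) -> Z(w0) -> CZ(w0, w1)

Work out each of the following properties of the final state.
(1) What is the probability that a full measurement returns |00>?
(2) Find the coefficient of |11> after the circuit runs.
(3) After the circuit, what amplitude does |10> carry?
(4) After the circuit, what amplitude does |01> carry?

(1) Outcome |00> occurs with probability 1/2.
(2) |11> carries amplitude 0 in the final state.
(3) |10> carries amplitude sqrt(2)*I/2 in the final state.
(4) |01> carries amplitude 0 in the final state.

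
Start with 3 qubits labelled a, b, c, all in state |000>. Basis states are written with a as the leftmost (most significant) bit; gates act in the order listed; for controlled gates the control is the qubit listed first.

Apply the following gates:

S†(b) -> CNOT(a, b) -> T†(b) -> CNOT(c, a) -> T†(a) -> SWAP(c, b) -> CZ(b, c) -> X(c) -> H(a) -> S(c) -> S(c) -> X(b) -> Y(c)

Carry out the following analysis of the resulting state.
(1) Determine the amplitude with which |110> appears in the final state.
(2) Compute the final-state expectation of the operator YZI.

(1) |110> carries amplitude sqrt(2)*I/2 in the final state.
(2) The observable YZI averages to 0.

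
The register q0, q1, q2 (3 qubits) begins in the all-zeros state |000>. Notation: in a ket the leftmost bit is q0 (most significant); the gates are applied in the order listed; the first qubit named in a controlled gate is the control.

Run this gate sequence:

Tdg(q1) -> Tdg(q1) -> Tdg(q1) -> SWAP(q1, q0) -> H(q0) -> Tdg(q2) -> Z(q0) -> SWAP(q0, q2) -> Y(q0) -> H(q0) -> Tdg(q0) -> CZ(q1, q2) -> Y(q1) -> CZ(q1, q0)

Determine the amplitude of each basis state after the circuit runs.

The final amplitudes are 0 on |000>, 0 on |001>, -1/2 on |010>, 1/2 on |011>, 0 on |100>, 0 on |101>, exp(3*I*pi/4)/2 on |110>, -exp(3*I*pi/4)/2 on |111>.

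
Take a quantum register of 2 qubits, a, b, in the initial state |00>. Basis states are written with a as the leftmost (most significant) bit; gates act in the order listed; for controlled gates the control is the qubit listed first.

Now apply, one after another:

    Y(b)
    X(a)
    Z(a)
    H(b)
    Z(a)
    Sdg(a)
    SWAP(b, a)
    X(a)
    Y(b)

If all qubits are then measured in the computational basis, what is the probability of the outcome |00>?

A full measurement returns |00> with probability 1/2.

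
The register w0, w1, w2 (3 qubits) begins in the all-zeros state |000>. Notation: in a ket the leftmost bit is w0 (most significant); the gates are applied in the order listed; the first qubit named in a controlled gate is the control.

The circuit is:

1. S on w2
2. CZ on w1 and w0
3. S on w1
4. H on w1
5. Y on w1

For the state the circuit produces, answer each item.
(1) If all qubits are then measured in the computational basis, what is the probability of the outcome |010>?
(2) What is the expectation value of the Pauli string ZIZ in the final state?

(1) Outcome |010> occurs with probability 1/2.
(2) In the final state, ZIZ has expectation 1.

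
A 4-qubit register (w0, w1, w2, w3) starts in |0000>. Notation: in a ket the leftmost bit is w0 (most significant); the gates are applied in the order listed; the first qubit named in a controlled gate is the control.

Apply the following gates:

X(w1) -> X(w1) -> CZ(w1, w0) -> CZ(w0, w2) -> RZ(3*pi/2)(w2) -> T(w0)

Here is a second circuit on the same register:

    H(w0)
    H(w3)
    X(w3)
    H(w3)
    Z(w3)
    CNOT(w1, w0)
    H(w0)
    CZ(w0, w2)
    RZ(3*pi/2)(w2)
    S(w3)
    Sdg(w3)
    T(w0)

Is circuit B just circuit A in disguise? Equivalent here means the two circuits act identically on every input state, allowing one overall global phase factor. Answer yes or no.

Yes, they are equivalent — the unitaries differ by at most a global phase.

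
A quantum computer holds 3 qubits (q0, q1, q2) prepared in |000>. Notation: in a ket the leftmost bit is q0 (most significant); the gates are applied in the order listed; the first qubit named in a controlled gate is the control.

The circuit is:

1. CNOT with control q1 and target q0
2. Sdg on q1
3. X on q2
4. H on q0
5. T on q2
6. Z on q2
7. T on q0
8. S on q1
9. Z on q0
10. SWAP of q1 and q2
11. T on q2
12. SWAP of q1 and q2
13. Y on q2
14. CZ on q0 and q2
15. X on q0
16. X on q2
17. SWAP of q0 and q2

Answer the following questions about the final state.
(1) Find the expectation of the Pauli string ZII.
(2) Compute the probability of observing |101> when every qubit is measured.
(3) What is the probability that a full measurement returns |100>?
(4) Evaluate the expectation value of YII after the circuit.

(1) In the final state, ZII has expectation -1.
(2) A full measurement returns |101> with probability 1/2.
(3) The probability of measuring |100> is 1/2.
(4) In the final state, YII has expectation 0.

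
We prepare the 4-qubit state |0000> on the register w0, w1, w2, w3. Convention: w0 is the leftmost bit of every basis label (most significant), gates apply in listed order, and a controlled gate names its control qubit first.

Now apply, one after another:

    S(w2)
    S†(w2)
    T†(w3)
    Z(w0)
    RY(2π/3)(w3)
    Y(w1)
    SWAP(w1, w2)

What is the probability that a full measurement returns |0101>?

The probability of measuring |0101> is 0.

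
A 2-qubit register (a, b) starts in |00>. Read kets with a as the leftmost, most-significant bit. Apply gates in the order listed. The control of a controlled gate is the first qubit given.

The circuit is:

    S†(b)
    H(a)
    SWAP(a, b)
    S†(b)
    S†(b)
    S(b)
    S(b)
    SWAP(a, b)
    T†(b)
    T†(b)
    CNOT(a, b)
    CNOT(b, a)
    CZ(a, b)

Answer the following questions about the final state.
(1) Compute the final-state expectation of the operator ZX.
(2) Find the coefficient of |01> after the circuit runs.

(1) In the final state, ZX has expectation 1.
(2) The final state's coefficient on |01> equals sqrt(2)/2.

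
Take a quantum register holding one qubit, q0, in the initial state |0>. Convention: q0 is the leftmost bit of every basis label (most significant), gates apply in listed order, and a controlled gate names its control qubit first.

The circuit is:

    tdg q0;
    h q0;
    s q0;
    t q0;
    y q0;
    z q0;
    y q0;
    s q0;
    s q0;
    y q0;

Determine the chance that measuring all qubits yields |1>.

Outcome |1> occurs with probability 1/2.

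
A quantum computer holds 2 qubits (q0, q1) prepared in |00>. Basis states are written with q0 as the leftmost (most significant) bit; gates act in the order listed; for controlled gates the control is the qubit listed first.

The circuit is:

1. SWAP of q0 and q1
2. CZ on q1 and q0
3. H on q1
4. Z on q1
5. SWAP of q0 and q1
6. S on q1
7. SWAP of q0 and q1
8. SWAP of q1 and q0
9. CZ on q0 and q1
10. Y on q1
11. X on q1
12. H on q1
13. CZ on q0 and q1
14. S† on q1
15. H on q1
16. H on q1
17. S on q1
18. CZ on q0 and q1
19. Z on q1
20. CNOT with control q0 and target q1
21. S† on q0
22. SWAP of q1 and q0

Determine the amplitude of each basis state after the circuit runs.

After the circuit, the state carries amplitude I/2 on |00>, 1/2 on |01>, -I/2 on |10>, -1/2 on |11>. Key observation: the block from step 13 through step 18 cancels to the identity and can be dropped.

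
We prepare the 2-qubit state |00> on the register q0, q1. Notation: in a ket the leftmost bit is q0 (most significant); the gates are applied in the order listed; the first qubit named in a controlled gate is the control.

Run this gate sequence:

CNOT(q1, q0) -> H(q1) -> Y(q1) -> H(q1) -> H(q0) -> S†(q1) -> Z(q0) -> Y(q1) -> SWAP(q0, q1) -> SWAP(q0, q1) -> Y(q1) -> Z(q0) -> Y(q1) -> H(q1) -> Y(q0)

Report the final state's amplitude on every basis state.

After the circuit, the state carries amplitude 1/2 on |00>, 1/2 on |01>, -1/2 on |10>, -1/2 on |11>.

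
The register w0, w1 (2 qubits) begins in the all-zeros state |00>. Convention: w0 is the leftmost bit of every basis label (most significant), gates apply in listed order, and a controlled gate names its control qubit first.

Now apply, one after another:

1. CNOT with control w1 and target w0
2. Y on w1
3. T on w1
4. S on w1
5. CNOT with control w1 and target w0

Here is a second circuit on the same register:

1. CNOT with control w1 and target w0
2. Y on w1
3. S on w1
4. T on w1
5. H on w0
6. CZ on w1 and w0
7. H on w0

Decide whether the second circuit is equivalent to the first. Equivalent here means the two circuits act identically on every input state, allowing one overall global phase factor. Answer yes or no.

Yes — the two circuits implement the same unitary up to a global phase.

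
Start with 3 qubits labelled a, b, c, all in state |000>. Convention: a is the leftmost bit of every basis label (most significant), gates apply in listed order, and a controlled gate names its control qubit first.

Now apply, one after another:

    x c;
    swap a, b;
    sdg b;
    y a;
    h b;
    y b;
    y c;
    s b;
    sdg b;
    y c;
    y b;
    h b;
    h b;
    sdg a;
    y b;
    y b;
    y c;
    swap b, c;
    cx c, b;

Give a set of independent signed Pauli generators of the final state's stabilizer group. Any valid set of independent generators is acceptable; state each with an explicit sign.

The stabilizer group can be generated by +IXX, -ZII, +IZZ, among other valid generating sets. Key observation: gates 5-12 undo each other exactly, leaving only the rest of the circuit to track.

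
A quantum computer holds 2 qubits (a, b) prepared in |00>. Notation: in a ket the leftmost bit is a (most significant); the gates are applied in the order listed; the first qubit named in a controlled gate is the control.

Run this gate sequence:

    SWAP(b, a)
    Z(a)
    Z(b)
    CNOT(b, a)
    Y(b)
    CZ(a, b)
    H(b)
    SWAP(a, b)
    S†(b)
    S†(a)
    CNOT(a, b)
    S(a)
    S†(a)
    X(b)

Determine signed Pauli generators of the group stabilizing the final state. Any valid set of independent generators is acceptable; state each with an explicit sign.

The final state is stabilized by the group generated by -XY, -ZZ; other independent generating sets are equally valid.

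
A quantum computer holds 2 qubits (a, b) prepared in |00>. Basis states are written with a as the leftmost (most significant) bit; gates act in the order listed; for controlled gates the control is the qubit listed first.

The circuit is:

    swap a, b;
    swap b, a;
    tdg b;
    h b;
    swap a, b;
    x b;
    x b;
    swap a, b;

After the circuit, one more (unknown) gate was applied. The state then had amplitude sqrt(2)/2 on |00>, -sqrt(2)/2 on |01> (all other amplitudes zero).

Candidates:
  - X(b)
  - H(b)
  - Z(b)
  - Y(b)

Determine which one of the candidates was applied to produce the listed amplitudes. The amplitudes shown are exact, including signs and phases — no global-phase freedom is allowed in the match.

It was Z(b) that produced the state shown.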